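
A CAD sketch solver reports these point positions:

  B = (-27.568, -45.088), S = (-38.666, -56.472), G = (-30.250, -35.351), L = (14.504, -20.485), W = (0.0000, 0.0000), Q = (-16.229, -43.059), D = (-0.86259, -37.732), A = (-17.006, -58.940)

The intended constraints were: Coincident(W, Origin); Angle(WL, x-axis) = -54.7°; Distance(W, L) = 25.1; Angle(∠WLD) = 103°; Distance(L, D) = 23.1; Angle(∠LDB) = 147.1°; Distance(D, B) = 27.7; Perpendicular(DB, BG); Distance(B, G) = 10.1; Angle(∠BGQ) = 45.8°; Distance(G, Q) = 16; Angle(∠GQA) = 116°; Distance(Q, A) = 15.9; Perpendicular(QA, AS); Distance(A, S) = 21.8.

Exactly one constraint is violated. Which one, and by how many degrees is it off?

Perpendicular(QA, AS) — off by 3.70°.

W = (0.00, 0.00) ✓; WL at -54.70° ✓; |WL| = 25.10 ✓; ∠WLD = 103.0° ✓; |LD| = 23.10 ✓; ∠LDB = 147.1° ✓; |DB| = 27.70 ✓; ∠(DB, BG) = 90.00° ✓; |BG| = 10.10 ✓; ∠BGQ = 45.80° ✓; |GQ| = 16.00 ✓; ∠GQA = 116.0° ✓; |QA| = 15.90 ✓; ∠(QA, AS) = 93.70° ✗; |AS| = 21.80 ✓.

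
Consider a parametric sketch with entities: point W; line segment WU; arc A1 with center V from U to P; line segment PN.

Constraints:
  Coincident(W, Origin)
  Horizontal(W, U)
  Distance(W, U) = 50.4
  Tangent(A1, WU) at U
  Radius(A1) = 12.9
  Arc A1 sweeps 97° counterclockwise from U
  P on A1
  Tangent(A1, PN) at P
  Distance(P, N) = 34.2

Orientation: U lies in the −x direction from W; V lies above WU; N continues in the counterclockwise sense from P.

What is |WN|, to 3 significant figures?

63.9

W is at the origin; WU is horizontal with |WU| = 50.4 and U on the −x side, so U = (-50.4, 0.00). Since A1 is tangent to WU there, VU ⟂ WU, so V = U + (0, 12.9) = (-50.4, 12.9). On A1, U sits at bearing -90° from V; a 97° counterclockwise sweep puts P at bearing 7°, so P = V + 12.9·(cos 7°, sin 7°) = (-37.6, 14.5). Tangency of A1 to PN means the radius VP is perpendicular to PN, so PN runs along (−sin 7°, cos 7°); with |PN| = 34.2, N = (-41.8, 48.4). Then |WN| = |N − W| = 63.9.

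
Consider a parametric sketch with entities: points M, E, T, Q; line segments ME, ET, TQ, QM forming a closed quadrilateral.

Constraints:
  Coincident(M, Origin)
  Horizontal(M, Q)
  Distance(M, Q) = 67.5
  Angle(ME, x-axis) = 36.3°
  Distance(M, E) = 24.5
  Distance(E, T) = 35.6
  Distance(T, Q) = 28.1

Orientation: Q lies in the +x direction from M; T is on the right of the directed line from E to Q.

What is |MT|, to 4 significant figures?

44.42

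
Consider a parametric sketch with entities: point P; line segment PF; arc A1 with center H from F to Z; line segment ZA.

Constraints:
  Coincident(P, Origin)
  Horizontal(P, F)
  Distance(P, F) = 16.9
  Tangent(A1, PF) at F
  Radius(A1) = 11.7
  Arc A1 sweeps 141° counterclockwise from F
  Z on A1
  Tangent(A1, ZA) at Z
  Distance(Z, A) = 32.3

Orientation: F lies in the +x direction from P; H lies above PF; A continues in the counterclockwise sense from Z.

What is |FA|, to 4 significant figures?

44.78

P is at the origin; P and F share the same y with |PF| = 16.9 and F on the +x side, so F = (16.90, 0.000). Tangency of A1 to PF means the radius HF is perpendicular to PF, so H = F + (0, 11.7) = (16.90, 11.70). On A1, F sits at bearing -90° from H; a 141° counterclockwise sweep puts Z at bearing 51°, so Z = H + 11.7·(cos 51°, sin 51°) = (24.26, 20.79). The tangent condition forces HZ to be normal to ZA, so ZA runs along (−sin 51°, cos 51°); with |ZA| = 32.3, A = (-0.8388, 41.12). Then |FA| = |A − F| = 44.78.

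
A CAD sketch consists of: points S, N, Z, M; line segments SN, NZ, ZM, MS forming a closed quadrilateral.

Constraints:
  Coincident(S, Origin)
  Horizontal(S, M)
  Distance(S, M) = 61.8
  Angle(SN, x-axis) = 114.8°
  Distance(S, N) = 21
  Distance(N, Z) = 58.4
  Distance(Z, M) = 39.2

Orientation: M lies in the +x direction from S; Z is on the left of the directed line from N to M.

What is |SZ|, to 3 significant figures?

59.4

Checks: |NZ| = 58.40 ✓; |ZM| = 39.20 ✓.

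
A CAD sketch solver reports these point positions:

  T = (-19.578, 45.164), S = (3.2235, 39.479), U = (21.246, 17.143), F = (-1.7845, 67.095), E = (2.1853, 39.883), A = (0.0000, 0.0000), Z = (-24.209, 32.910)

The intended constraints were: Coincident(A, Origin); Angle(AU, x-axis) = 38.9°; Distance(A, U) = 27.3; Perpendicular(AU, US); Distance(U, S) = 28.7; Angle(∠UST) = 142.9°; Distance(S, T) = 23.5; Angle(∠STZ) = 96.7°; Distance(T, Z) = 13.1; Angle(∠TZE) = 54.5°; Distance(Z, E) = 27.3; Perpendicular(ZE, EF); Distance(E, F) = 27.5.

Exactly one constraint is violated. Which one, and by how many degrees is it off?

Perpendicular(ZE, EF) — off by 6.50°.

A = (0.00, 0.00) ✓; AU at 38.90° ✓; |AU| = 27.30 ✓; ∠(AU, US) = 90.00° ✓; |US| = 28.70 ✓; ∠UST = 142.9° ✓; |ST| = 23.50 ✓; ∠STZ = 96.70° ✓; |TZ| = 13.10 ✓; ∠TZE = 54.50° ✓; |ZE| = 27.30 ✓; ∠(ZE, EF) = 83.50° ✗; |EF| = 27.50 ✓.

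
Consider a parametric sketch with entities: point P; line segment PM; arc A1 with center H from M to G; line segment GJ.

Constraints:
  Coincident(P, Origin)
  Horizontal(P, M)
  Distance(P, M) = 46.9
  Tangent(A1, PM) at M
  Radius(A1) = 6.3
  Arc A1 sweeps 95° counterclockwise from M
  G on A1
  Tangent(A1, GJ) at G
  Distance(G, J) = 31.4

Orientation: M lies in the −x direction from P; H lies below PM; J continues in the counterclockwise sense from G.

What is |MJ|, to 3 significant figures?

38.3

P is at the origin; PM is horizontal with |PM| = 46.9 and M on the −x side, so M = (-46.9, 0.00). The tangent condition forces HM to be normal to PM, so H = M + (0, -6.3) = (-46.9, -6.30). On A1, M sits at bearing 90° from H; a 95° counterclockwise sweep puts G at bearing 185°, so G = H + 6.3·(cos 185°, sin 185°) = (-53.2, -6.85). A1 meets GJ tangentially, so HG is at right angles to GJ, so GJ runs along (−sin 185°, cos 185°); with |GJ| = 31.4, J = (-50.4, -38.1). Then |MJ| = |J − M| = 38.3.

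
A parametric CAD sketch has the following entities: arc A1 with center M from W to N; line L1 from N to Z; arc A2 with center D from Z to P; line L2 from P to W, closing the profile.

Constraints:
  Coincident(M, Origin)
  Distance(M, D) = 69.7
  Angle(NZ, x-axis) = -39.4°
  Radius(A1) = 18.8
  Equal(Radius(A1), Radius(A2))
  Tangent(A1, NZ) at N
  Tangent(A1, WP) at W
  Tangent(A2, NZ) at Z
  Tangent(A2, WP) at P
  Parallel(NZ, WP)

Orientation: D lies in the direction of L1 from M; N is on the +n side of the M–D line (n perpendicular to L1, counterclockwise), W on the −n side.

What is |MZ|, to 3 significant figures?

72.2

The slot axis is L1's direction at -39.4°, so u = (cos -39.4°, sin -39.4°) = (0.773, -0.635) and n = (−sin -39.4°, cos -39.4°) = (0.635, 0.773). M is at the origin and D lies 69.7 along u from M, so D = 69.7·u = (53.9, -44.2). Tangency of A1 to both parallel lines with radius 18.8 puts N and W at M ± 18.8·n: N = (11.9, 14.5), W = (-11.9, -14.5). Equal radii place Z and P the same way about D: Z = D + 18.8·n = (65.8, -29.7), P = D − 18.8·n = (41.9, -58.8). Then |MZ| = |Z − M| = 72.2.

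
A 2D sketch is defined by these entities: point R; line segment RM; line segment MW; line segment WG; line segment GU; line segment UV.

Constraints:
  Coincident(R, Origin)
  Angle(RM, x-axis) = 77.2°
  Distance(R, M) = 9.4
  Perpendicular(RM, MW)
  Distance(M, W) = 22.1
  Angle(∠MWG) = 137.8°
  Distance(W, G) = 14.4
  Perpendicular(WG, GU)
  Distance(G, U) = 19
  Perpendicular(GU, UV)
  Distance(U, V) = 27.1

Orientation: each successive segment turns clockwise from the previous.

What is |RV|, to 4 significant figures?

3.856

R is at the origin; RM runs at 77.2° with length 9.4, so M = (2.083, 9.166). RM is perpendicular to MW, so MW runs at -12.80°; with |MW| = 22.1, W = (23.63, 4.270). ∠MWG = 137.8° gives WG at -55.00° from the x-axis; with |WG| = 14.4, G = (31.89, -7.526). WG ⟂ GU, so GU runs at -145.0°; with |GU| = 19.0, U = (16.33, -18.42). GU is perpendicular to UV, so UV runs at 125.0°; with |UV| = 27.1, V = (0.7850, 3.775). Then |RV| = |V − R| = 3.856.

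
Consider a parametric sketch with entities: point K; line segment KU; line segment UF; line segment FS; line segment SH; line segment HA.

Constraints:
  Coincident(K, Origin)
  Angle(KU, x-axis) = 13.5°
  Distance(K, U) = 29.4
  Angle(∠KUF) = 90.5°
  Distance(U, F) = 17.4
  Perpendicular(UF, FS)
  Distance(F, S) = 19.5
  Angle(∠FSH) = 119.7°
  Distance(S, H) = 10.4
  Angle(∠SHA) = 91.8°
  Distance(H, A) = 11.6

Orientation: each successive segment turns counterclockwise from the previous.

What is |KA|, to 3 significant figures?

14.9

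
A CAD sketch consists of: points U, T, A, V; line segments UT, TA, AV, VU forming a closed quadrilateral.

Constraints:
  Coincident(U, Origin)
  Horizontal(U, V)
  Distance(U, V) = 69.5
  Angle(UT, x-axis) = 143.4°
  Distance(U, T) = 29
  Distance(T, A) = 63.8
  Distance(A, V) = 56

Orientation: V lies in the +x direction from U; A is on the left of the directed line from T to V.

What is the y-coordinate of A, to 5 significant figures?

43.884

Checks: UT at 143.4° ✓; |TA| = 63.80 ✓; |AV| = 56.00 ✓.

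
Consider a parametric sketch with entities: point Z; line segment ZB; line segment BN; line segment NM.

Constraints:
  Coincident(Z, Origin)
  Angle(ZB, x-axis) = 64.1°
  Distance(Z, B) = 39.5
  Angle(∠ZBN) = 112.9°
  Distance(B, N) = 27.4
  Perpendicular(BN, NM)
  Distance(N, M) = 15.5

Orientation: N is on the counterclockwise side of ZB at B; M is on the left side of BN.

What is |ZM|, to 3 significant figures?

47.6

Z is at the origin; ZB runs at 64.1° with length 39.5, so B = 39.5·(cos 64.1°, sin 64.1°) = (17.3, 35.5). ∠ZBN = 112.9°, so BN runs at 64.1° + (180° − 112.9°) = 131° from the x-axis; with |BN| = 27.4, N = B + 27.4·(cos 131°, sin 131°) = (-0.794, 56.1). The perpendicularity gives NM at right angles to BN; with |NM| = 15.5 on the left of BN, M = N + 15.5·(-0.752, -0.659) = (-12.5, 45.9). Then |ZM| = |M − Z| = 47.6.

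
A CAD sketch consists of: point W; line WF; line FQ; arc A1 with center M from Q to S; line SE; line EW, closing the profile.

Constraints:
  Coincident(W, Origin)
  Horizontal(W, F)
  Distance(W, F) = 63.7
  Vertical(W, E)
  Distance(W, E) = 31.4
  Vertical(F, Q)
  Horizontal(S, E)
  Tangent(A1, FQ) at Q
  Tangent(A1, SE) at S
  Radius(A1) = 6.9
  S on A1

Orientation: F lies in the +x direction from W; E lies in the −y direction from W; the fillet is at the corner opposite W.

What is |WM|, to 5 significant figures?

61.859

W is at the origin; W and F share the same y with |WF| = 63.7 and F on the +x side, so F = (63.700, 0.0000). W and E share the same x with |WE| = 31.4 and E on the −y side, so E = (0.0000, -31.400). The virtual corner opposite W is at (63.700, -31.400). Tangency of A1 to FQ means the radius MQ is perpendicular to FQ and the tangent condition forces MS to be normal to SE, with radius 6.9, so the center M sits 6.9 in from both sides at M = (56.800, -24.500). Then |WM| = |M − W| = 61.859.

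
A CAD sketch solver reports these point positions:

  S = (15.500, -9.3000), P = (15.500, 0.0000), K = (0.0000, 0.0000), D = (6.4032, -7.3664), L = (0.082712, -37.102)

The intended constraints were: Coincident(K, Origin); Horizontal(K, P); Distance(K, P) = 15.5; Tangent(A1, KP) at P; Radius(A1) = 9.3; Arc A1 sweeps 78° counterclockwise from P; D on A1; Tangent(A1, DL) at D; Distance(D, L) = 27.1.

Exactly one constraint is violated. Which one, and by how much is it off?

Distance(D, L) = 27.1 — off by 3.30.

K = (0.00, 0.00) ✓; K.y = 0.00, P.y = 0.00 ✓; |KP| = 15.50 ✓; ∠(SP, PK) = 90.00° ✓; |SP| = 9.300 ✓; bearing(S→D) − bearing(S→P) = 78.00° ✓; |SD| = 9.300 ✓; ∠(SD, DL) = 90.00° ✓; |DL| = 30.40 ✗.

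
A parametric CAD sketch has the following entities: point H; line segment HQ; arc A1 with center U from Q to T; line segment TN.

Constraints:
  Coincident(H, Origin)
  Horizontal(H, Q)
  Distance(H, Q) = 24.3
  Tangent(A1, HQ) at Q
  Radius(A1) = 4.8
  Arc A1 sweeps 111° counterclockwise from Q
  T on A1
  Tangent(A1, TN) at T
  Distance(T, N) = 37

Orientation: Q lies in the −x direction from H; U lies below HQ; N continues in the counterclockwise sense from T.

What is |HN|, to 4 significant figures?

43.90

H is at the origin; H and Q share the same y with |HQ| = 24.3 and Q on the −x side, so Q = (-24.30, 0.000). Since A1 is tangent to HQ there, UQ ⟂ HQ, so U = Q + (0, -4.8) = (-24.30, -4.800). On A1, Q sits at bearing 90° from U; a 111° counterclockwise sweep puts T at bearing 201°, so T = U + 4.8·(cos 201°, sin 201°) = (-28.78, -6.520). A1 meets TN tangentially, so UT is at right angles to TN, so TN runs along (−sin 201°, cos 201°); with |TN| = 37.0, N = (-15.52, -41.06). Then |HN| = |N − H| = 43.90.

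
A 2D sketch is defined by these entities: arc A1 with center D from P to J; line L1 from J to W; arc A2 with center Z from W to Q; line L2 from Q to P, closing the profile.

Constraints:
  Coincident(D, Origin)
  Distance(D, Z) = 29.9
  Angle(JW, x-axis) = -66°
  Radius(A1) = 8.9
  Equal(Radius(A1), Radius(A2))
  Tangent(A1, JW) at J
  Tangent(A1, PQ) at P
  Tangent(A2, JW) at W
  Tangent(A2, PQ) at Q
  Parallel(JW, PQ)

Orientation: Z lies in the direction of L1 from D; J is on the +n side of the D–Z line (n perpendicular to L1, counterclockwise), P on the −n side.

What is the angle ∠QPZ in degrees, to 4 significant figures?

16.58°

The slot axis is L1's direction at -66.0°, so u = (cos -66.0°, sin -66.0°) = (0.4067, -0.9135) and n = (−sin -66.0°, cos -66.0°) = (0.9135, 0.4067). D is at the origin and Z lies 29.9 along u from D, so Z = 29.9·u = (12.16, -27.32). Tangency of A1 to both parallel lines with radius 8.9 puts J and P at D ± 8.9·n: J = (8.131, 3.620), P = (-8.131, -3.620). Equal radii place W and Q the same way about Z: W = Z + 8.9·n = (20.29, -23.70), Q = Z − 8.9·n = (4.031, -30.93). Then cos ∠QPZ = PQ·PZ / (|PQ||PZ|), giving 16.58°.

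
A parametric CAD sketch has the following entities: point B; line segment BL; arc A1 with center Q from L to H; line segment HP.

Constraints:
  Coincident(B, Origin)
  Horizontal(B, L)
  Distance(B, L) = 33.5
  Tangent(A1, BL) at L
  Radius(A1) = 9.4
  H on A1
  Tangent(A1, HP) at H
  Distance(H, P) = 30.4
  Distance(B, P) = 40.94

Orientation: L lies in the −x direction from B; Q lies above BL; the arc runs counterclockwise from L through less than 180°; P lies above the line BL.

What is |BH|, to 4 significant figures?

25.41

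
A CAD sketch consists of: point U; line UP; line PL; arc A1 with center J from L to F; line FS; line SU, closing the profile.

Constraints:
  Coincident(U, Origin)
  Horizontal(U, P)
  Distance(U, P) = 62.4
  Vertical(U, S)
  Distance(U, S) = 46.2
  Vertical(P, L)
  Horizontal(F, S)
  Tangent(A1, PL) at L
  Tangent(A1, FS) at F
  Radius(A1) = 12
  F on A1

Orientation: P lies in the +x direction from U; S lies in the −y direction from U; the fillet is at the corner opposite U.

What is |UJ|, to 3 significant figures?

60.9

US is vertical with |US| = 46.2 and S on the −y side, so S = (0.00, -46.2). The virtual corner opposite U is at (62.4, -46.2). Tangency of A1 to PL means the radius JL is perpendicular to PL and the tangent condition forces JF to be normal to FS, with radius 12.0, so the center J sits 12.0 in from both sides at J = (50.4, -34.2). Then |UJ| = |J − U| = 60.9.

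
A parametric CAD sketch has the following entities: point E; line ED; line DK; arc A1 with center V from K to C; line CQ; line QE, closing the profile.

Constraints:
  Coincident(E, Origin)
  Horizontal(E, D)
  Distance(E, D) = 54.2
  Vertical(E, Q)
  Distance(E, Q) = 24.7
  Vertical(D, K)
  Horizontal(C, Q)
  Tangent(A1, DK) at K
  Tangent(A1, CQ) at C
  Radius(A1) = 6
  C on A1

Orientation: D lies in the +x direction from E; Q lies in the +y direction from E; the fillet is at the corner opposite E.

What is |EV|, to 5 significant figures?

51.700

E is at the origin; ED is horizontal with |ED| = 54.2 and D on the +x side, so D = (54.200, 0.0000). E and Q share the same x with |EQ| = 24.7 and Q on the +y side, so Q = (0.0000, 24.700). The virtual corner opposite E is at (54.200, 24.700). Since A1 is tangent to DK there, VK ⟂ DK and since A1 is tangent to CQ there, VC ⟂ CQ, with radius 6.0, so the center V sits 6.0 in from both sides at V = (48.200, 18.700). Then |EV| = |V − E| = 51.700.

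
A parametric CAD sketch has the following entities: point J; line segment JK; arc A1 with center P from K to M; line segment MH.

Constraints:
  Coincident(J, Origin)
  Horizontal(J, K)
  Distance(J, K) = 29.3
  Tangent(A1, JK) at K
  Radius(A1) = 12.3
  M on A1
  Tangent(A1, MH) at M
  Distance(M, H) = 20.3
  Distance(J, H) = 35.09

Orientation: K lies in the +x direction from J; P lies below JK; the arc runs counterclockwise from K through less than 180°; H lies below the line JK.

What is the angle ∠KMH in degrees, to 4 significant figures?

137.3°

Checks: J.y = 0.00, K.y = 0.00 ✓; |PM| = 12.30 ✓; ∠(PM, MH) = 90.00° ✓; |MH| = 20.30 ✓; |JH| = 35.09 ✓.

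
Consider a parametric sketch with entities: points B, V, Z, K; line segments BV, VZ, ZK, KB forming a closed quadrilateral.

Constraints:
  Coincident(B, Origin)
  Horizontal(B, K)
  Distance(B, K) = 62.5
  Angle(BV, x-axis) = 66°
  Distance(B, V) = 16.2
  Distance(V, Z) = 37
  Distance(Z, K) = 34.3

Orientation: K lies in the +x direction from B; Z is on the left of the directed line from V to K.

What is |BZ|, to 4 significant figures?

49.55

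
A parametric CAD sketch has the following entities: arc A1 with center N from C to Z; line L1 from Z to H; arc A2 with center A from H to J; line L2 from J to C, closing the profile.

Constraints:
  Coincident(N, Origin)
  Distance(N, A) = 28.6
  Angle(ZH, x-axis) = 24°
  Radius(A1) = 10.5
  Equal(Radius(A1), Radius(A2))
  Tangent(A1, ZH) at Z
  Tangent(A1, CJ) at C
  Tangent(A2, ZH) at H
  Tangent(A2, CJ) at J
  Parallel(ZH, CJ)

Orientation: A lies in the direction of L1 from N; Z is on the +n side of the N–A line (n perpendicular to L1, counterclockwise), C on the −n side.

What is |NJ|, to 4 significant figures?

30.47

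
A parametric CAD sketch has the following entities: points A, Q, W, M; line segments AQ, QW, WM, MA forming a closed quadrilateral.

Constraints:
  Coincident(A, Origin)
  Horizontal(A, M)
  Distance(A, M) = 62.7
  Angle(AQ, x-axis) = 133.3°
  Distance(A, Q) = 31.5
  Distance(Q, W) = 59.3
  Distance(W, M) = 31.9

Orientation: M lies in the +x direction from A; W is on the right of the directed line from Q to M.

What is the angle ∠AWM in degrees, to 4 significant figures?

164.5°

A is at the origin; AM is horizontal with |AM| = 62.7 and M in +x, so M = (62.7, 0). AQ runs at 133.3° with |AQ| = 31.5, so Q = (-21.60, 22.92). W is determined by |QW| = 59.3 and |WM| = 31.9 together: it lies at the intersection of circle(Q, 59.3) and circle(M, 31.9). With |QM| = 87.36, the foot of the radical line on QM is 57.98 from Q and the perpendicular offset is √(59.3² − 57.98²) = 12.42. Taking the right-of-QM solution: W = (31.09, -4.280).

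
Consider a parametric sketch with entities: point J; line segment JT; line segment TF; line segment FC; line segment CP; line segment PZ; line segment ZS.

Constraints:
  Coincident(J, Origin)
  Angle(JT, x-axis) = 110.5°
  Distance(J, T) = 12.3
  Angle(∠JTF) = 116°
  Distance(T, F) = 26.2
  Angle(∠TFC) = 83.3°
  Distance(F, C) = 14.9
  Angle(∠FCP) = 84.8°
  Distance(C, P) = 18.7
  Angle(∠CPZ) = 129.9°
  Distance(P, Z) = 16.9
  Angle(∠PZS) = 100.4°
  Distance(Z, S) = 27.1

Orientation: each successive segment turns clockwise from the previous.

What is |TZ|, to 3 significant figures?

4.36

J is at the origin; JT runs at 110.5° with length 12.3, so T = (-4.31, 11.5). ∠JTF = 116.0° gives TF at 46.5° from the x-axis; with |TF| = 26.2, F = (13.7, 30.5). ∠TFC = 83.3° gives FC at -50.2° from the x-axis; with |FC| = 14.9, C = (23.3, 19.1). ∠FCP = 84.8° gives CP at -145° from the x-axis; with |CP| = 18.7, P = (7.87, 8.46). ∠CPZ = 129.9° gives PZ at 164° from the x-axis; with |PZ| = 16.9, Z = (-8.41, 13.0). Then |TZ| = |Z − T| = 4.36.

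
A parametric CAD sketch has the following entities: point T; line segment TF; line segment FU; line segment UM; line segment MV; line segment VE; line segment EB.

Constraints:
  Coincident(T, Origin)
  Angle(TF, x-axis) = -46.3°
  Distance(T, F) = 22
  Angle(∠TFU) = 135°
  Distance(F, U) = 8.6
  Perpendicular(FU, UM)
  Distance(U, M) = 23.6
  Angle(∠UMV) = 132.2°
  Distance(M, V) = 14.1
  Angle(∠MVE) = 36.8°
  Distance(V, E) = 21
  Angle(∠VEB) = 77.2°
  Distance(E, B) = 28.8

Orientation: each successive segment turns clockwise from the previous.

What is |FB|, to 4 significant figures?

37.32

∠MVE = 36.8° gives VE at -12.30° from the x-axis; with |VE| = 21.0, E = (2.696, -17.78). ∠VEB = 77.2° gives EB at -115.1° from the x-axis; with |EB| = 28.8, B = (-9.520, -43.86). Then |FB| = |B − F| = 37.32.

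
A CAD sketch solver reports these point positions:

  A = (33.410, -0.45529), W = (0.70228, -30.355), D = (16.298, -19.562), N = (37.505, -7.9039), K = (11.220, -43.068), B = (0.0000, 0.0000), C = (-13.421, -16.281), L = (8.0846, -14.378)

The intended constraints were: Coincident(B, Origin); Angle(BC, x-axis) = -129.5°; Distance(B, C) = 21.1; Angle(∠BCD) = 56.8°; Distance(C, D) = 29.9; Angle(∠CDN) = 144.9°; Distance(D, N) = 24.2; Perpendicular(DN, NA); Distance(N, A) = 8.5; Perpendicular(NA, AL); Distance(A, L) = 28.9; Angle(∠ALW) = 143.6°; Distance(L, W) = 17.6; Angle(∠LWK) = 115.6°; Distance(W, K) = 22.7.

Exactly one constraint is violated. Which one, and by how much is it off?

Distance(W, K) = 22.7 — off by 6.20.

B = (0.00, 0.00) ✓; BC at -129.5° ✓; |BC| = 21.10 ✓; ∠BCD = 56.80° ✓; |CD| = 29.90 ✓; ∠CDN = 144.9° ✓; |DN| = 24.20 ✓; ∠(DN, NA) = 90.00° ✓; |NA| = 8.500 ✓; ∠(NA, AL) = 90.00° ✓; |AL| = 28.90 ✓; ∠ALW = 143.6° ✓; |LW| = 17.60 ✓; ∠LWK = 115.6° ✓; |WK| = 16.50 ✗.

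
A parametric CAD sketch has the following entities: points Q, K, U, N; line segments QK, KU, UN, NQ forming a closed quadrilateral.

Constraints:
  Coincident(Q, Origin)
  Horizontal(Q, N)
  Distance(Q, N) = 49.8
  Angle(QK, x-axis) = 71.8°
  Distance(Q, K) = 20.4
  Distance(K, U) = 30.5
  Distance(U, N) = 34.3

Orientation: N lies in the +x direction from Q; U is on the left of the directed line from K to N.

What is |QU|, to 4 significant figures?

46.35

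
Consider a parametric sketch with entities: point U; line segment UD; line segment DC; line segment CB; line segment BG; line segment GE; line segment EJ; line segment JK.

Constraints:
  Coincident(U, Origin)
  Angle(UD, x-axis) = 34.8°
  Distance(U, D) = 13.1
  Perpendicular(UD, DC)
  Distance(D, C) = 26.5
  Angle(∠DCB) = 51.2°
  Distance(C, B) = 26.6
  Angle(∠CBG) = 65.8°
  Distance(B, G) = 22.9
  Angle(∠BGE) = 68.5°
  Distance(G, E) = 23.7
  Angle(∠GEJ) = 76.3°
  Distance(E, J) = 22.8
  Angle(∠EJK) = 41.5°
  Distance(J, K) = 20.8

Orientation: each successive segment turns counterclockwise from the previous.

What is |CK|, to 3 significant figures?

18.4

U is at the origin; UD runs at 34.8° with length 13.1, so D = (10.8, 7.48). UD is perpendicular to DC, so DC runs at 125°; with |DC| = 26.5, C = (-4.37, 29.2). ∠DCB = 51.2° gives CB at -106° from the x-axis; with |CB| = 26.6, B = (-11.9, 3.72). ∠CBG = 65.8° gives BG at 7.80° from the x-axis; with |BG| = 22.9, G = (10.8, 6.83). ∠BGE = 68.5° gives GE at 119° from the x-axis; with |GE| = 23.7, E = (-0.787, 27.5). ∠GEJ = 76.3° gives EJ at -137° from the x-axis; with |EJ| = 22.8, J = (-17.5, 11.9). ∠EJK = 41.5° gives JK at 1.50° from the x-axis; with |JK| = 20.8, K = (3.33, 12.5). Then |CK| = |K − C| = 18.4.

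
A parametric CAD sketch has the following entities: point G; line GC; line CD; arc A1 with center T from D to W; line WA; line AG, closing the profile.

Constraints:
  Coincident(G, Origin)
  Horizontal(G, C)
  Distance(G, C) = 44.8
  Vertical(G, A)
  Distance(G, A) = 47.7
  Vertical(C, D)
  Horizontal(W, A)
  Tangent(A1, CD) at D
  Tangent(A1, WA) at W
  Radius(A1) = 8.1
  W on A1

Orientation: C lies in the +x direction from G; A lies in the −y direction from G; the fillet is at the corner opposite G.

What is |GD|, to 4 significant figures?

59.79

G is at the origin; GC is horizontal with |GC| = 44.8 and C on the +x side, so C = (44.80, 0.000). GA is vertical with |GA| = 47.7 and A on the −y side, so A = (0.000, -47.70). The virtual corner opposite G is at (44.80, -47.70). A1 meets CD tangentially, so TD is at right angles to CD and tangency of A1 to WA means the radius TW is perpendicular to WA, with radius 8.1, so the center T sits 8.1 in from both sides at T = (36.70, -39.60). That places the tangent points at D = (44.80, -39.60) on CD and W = (36.70, -47.70) on WA. Then |GD| = |D − G| = 59.79.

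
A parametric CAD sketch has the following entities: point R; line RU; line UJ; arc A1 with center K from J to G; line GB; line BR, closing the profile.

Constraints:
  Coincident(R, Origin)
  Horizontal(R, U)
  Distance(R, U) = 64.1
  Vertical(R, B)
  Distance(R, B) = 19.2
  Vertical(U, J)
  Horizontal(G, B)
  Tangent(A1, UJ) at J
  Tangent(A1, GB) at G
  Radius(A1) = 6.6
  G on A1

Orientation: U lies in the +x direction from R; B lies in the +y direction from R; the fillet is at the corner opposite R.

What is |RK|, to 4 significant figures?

58.86

RB is vertical with |RB| = 19.2 and B on the +y side, so B = (0.000, 19.20). The virtual corner opposite R is at (64.10, 19.20). A1 meets UJ tangentially, so KJ is at right angles to UJ and since A1 is tangent to GB there, KG ⟂ GB, with radius 6.6, so the center K sits 6.6 in from both sides at K = (57.50, 12.60). Then |RK| = |K − R| = 58.86.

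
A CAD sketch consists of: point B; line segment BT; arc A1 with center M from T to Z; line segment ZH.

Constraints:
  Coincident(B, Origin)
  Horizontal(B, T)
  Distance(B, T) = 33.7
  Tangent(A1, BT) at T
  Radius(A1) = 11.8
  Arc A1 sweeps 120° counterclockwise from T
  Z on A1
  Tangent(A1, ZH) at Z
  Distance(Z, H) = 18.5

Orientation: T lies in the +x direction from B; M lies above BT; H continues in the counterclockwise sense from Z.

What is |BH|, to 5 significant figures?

48.364

On A1, T sits at bearing -90° from M; a 120° counterclockwise sweep puts Z at bearing 30°, so Z = M + 11.8·(cos 30°, sin 30°) = (43.919, 17.700). Tangency of A1 to ZH means the radius MZ is perpendicular to ZH, so ZH runs along (−sin 30°, cos 30°); with |ZH| = 18.5, H = (34.669, 33.721). Then |BH| = |H − B| = 48.364.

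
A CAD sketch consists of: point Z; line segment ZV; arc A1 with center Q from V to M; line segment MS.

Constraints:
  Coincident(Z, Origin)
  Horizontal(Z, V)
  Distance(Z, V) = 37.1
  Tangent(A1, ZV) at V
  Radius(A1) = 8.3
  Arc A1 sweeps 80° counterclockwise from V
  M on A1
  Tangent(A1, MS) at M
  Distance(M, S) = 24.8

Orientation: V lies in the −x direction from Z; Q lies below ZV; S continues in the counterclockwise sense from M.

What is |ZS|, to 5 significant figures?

58.624

Z is at the origin; Z and V share the same y with |ZV| = 37.1 and V on the −x side, so V = (-37.100, 0.0000). Tangency of A1 to ZV means the radius QV is perpendicular to ZV, so Q = V + (0, -8.3) = (-37.100, -8.3000). On A1, V sits at bearing 90° from Q; an 80° counterclockwise sweep puts M at bearing 170°, so M = Q + 8.3·(cos 170°, sin 170°) = (-45.274, -6.8587). The tangent condition forces QM to be normal to MS, so MS runs along (−sin 170°, cos 170°); with |MS| = 24.8, S = (-49.580, -31.282). Then |ZS| = |S − Z| = 58.624.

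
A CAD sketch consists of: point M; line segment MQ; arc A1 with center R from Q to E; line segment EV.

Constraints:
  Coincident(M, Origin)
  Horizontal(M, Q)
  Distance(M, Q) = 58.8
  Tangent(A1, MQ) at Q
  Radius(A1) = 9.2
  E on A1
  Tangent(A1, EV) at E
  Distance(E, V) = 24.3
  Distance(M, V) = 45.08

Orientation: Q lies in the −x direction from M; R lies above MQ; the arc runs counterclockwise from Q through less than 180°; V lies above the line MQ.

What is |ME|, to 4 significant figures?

51.26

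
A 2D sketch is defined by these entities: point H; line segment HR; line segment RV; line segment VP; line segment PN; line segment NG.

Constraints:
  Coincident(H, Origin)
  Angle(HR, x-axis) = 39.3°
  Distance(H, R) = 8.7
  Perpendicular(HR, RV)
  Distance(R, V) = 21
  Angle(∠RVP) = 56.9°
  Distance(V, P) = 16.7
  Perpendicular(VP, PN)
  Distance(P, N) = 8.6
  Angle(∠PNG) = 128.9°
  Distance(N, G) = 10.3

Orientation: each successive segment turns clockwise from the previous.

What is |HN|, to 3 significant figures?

4.71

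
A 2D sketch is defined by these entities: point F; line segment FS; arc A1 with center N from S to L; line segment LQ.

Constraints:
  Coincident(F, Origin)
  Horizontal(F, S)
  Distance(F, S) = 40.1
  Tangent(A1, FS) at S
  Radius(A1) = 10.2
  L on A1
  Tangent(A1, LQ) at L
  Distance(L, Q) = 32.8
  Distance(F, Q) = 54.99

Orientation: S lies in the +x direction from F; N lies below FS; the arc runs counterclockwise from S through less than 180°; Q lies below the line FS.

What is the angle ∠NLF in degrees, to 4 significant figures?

153.8°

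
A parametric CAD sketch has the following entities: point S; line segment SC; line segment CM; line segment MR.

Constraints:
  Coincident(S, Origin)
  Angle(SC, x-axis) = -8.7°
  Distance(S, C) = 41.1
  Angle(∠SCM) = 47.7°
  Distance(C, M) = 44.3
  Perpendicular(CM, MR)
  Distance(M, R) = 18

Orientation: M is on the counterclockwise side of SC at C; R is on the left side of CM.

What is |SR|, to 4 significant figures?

20.75

S is at the origin; SC runs at -8.7° with length 41.1, so C = 41.1·(cos -8.7°, sin -8.7°) = (40.63, -6.217). ∠SCM = 47.7°, so CM runs at -8.7° + (180° − 47.7°) = 123.6° from the x-axis; with |CM| = 44.3, M = C + 44.3·(cos 123.6°, sin 123.6°) = (16.11, 30.68). CM ⟂ MR; with |MR| = 18.0 on the left of CM, R = M + 18.0·(-0.8329, -0.5534) = (1.119, 20.72). Then |SR| = |R − S| = 20.75.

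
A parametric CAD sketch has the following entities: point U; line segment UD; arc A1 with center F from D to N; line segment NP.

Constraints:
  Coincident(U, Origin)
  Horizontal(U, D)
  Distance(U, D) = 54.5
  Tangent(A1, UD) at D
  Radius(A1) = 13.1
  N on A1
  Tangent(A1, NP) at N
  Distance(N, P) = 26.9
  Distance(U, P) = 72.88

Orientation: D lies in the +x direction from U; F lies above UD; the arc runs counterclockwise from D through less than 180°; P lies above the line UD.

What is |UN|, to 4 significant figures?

69.13

Checks: |FN| = 13.10 ✓; ∠(FN, NP) = 90.00° ✓; |NP| = 26.90 ✓; |UP| = 72.88 ✓.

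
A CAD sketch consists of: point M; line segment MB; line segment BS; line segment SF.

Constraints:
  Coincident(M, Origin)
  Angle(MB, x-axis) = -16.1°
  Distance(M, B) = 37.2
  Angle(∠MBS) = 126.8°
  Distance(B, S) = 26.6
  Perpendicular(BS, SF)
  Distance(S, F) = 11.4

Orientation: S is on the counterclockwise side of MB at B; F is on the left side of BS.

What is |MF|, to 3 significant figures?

52.2

M is at the origin; MB runs at -16.1° with length 37.2, so B = 37.2·(cos -16.1°, sin -16.1°) = (35.7, -10.3). ∠MBS = 126.8°, so BS runs at -16.1° + (180° − 126.8°) = 37.1° from the x-axis; with |BS| = 26.6, S = B + 26.6·(cos 37.1°, sin 37.1°) = (57.0, 5.73). BS is perpendicular to SF; with |SF| = 11.4 on the left of BS, F = S + 11.4·(-0.603, 0.798) = (50.1, 14.8). Then |MF| = |F − M| = 52.2.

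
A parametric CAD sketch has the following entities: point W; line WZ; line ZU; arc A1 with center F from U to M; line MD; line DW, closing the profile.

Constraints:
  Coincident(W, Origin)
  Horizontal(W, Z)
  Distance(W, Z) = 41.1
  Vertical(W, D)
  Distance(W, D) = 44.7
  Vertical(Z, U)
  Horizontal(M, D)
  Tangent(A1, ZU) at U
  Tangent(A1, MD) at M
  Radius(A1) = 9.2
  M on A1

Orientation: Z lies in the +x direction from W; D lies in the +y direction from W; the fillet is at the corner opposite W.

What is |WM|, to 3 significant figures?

54.9

W is at the origin; WZ is horizontal with |WZ| = 41.1 and Z on the +x side, so Z = (41.1, 0.00). W and D share the same x with |WD| = 44.7 and D on the +y side, so D = (0.00, 44.7). The virtual corner opposite W is at (41.1, 44.7). Tangency of A1 to ZU means the radius FU is perpendicular to ZU and since A1 is tangent to MD there, FM ⟂ MD, with radius 9.2, so the center F sits 9.2 in from both sides at F = (31.9, 35.5). That places the tangent points at U = (41.1, 35.5) on ZU and M = (31.9, 44.7) on MD. Then |WM| = |M − W| = 54.9.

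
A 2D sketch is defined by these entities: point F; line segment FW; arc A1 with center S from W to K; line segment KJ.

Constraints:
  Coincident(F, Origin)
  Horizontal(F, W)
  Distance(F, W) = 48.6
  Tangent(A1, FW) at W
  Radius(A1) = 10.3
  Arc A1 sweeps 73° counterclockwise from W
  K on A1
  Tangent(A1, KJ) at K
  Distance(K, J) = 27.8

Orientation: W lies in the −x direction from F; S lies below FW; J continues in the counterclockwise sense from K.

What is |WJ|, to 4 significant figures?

38.35

On A1, W sits at bearing 90° from S; a 73° counterclockwise sweep puts K at bearing 163°, so K = S + 10.3·(cos 163°, sin 163°) = (-58.45, -7.289). The tangent condition forces SK to be normal to KJ, so KJ runs along (−sin 163°, cos 163°); with |KJ| = 27.8, J = (-66.58, -33.87). Then |WJ| = |J − W| = 38.35.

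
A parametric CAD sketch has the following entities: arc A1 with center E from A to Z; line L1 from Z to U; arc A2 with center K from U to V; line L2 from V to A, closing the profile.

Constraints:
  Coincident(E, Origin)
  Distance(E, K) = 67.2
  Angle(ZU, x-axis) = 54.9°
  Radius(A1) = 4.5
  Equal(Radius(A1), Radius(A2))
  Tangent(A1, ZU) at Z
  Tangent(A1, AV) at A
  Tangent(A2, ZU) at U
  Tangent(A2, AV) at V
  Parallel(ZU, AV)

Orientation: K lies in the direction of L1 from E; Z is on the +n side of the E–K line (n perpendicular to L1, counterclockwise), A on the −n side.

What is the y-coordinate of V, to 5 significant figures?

52.392

The slot axis is L1's direction at 54.9°, so u = (cos 54.9°, sin 54.9°) = (0.57501, 0.81815) and n = (−sin 54.9°, cos 54.9°) = (-0.81815, 0.57501). E is at the origin and K lies 67.2 along u from E, so K = 67.2·u = (38.640, 54.980). Tangency of A1 to both parallel lines with radius 4.5 puts Z and A at E ± 4.5·n: Z = (-3.6817, 2.5875), A = (3.6817, -2.5875). Equal radii place U and V the same way about K: U = K + 4.5·n = (34.959, 57.567), V = K − 4.5·n = (42.322, 52.392). So V.y = 52.392.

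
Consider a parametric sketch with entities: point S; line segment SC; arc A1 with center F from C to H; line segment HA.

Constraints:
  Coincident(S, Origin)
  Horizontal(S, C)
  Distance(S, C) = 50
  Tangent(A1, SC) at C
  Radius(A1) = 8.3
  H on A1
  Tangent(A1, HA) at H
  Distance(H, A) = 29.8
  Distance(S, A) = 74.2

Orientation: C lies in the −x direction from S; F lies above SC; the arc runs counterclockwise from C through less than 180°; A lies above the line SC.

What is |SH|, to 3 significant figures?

46.4

S is at the origin; SC is horizontal with |SC| = 50.0 and C on the −x side, so C = (-50.0, 0.00). A1 meets SC tangentially, so FC is at right angles to SC, so F = C + (0, 8.3) = (-50.0, 8.30). Since FH ⟂ HA (tangency), |FA| = √(8.3² + 29.8²) = 30.9 regardless of where H sits on A1. So A lies on both circle(S, 74.2) and circle(F, 30.9); the above-SC intersection is A = (-65.3, 35.2). H is the foot of the tangent from A: H = (-44.2, 14.2).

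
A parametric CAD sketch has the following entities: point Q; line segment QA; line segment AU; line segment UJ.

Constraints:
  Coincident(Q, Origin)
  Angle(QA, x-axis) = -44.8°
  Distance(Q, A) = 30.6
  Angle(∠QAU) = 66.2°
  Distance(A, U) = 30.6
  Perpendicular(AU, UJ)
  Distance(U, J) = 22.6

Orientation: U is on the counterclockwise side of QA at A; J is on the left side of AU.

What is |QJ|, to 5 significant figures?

19.033

Q is at the origin; QA runs at -44.8° with length 30.6, so A = 30.6·(cos -44.8°, sin -44.8°) = (21.713, -21.562). ∠QAU = 66.2°, so AU runs at -44.8° + (180° − 66.2°) = 69.000° from the x-axis; with |AU| = 30.6, U = A + 30.6·(cos 69.000°, sin 69.000°) = (32.679, 7.0058). AU is perpendicular to UJ; with |UJ| = 22.6 on the left of AU, J = U + 22.6·(-0.93358, 0.35837) = (11.580, 15.105). Then |QJ| = |J − Q| = 19.033.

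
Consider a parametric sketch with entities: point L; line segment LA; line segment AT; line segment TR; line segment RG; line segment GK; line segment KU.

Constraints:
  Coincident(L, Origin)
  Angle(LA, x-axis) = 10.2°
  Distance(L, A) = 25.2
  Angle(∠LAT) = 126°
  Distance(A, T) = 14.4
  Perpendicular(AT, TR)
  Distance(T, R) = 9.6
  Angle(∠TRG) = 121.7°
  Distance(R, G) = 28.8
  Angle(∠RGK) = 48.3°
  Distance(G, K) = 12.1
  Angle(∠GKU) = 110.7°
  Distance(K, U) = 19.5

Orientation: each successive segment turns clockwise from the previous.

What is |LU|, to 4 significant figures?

28.28

L is at the origin; LA runs at 10.2° with length 25.2, so A = (24.80, 4.463). ∠LAT = 126.0° gives AT at -43.80° from the x-axis; with |AT| = 14.4, T = (35.20, -5.504). The perpendicularity gives TR at right angles to AT, so TR runs at -133.8°; with |TR| = 9.6, R = (28.55, -12.43). ∠TRG = 121.7° gives RG at 167.9° from the x-axis; with |RG| = 28.8, G = (0.3903, -6.396). ∠RGK = 48.3° gives GK at 36.20° from the x-axis; with |GK| = 12.1, K = (10.15, 0.7501). ∠GKU = 110.7° gives KU at -33.10° from the x-axis; with |KU| = 19.5, U = (26.49, -9.899). Then |LU| = |U − L| = 28.28.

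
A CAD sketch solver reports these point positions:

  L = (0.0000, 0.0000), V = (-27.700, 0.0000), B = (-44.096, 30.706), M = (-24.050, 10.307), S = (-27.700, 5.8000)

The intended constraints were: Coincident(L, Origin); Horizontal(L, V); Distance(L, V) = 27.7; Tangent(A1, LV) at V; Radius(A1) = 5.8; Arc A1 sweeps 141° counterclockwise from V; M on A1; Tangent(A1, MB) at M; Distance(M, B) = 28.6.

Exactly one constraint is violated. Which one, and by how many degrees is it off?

Tangent(A1, MB) at M — off by 6.50°.

L = (0.00, 0.00) ✓; L.y = 0.00, V.y = 0.00 ✓; |LV| = 27.70 ✓; ∠(SV, VL) = 90.00° ✓; |SV| = 5.800 ✓; bearing(S→M) − bearing(S→V) = 141.0° ✓; |SM| = 5.800 ✓; ∠(SM, MB) = 96.50° ✗; |MB| = 28.60 ✓.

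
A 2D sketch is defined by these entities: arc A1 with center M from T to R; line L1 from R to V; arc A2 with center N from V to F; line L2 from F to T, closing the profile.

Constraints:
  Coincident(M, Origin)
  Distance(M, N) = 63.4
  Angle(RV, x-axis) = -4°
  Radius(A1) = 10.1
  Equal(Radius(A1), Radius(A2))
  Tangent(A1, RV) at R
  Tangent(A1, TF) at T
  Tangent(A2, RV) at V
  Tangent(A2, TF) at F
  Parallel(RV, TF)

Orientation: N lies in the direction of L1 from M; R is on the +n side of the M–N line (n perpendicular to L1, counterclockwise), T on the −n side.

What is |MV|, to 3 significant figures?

64.2

Tangency of A1 to both parallel lines with radius 10.1 puts R and T at M ± 10.1·n: R = (0.705, 10.1), T = (-0.705, -10.1). Equal radii place V and F the same way about N: V = N + 10.1·n = (64.0, 5.65), F = N − 10.1·n = (62.5, -14.5). Then |MV| = |V − M| = 64.2.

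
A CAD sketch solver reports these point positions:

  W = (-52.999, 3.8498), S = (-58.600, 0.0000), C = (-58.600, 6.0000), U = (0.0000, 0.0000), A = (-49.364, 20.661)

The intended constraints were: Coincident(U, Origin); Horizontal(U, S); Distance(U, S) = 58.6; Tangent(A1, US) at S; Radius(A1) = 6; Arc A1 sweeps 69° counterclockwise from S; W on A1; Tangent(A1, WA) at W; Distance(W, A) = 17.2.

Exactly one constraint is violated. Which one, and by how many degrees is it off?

Tangent(A1, WA) at W — off by 8.80°.

U = (0.00, 0.00) ✓; U.y = 0.00, S.y = 0.00 ✓; |US| = 58.60 ✓; ∠(CS, SU) = 90.00° ✓; |CS| = 6.000 ✓; bearing(C→W) − bearing(C→S) = 69.00° ✓; |CW| = 6.000 ✓; ∠(CW, WA) = 81.20° ✗; |WA| = 17.20 ✓.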